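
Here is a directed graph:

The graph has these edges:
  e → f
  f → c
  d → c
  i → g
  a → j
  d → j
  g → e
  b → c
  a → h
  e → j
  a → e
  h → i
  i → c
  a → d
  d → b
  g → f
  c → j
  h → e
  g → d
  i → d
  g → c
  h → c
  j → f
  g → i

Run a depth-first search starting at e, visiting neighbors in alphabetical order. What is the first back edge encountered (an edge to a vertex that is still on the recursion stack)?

DFS from e (visiting neighbors in alphabetical order); mark gray on enter, black on exit:
e gray
  f gray
    c gray
      j gray
        j→f: f is gray → back edge
First back edge: j → f.

j->f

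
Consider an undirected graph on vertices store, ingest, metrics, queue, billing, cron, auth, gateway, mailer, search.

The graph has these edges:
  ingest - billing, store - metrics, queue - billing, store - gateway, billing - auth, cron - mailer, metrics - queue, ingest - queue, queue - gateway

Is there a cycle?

DFS, tracking each vertex's parent; an edge to a visited non-parent vertex closes a cycle.
Start from mailer:
visit mailer (parent –)
  visit cron (parent mailer)
    cron–mailer: parent, skip
visit store (parent –)
  visit metrics (parent store)
    metrics–store: parent, skip
    visit queue (parent metrics)
      visit ingest (parent queue)
        visit billing (parent ingest)
          visit auth (parent billing)
            auth–billing: parent, skip
          billing–queue: queue visited and ≠ parent → cycle
Cycle: queue – ingest – billing – queue.

Yes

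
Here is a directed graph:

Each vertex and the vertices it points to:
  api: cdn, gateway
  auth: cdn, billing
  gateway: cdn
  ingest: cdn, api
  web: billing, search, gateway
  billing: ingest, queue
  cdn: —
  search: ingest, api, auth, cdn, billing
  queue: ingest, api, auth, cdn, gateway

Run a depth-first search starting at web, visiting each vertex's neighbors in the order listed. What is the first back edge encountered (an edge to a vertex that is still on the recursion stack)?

DFS from web (visiting each vertex's neighbors in the order listed); mark gray on enter, black on exit:
web gray
  billing gray
    ingest gray
      cdn gray
      cdn black
      api gray
        api→cdn: cdn black — skip
        gateway gray
          gateway→cdn: cdn black — skip
        gateway black
      api black
    ingest black
    queue gray
      queue→ingest: ingest black — skip
      queue→api: api black — skip
      auth gray
        auth→cdn: cdn black — skip
        auth→billing: billing is gray → back edge
First back edge: auth → billing.

auth->billing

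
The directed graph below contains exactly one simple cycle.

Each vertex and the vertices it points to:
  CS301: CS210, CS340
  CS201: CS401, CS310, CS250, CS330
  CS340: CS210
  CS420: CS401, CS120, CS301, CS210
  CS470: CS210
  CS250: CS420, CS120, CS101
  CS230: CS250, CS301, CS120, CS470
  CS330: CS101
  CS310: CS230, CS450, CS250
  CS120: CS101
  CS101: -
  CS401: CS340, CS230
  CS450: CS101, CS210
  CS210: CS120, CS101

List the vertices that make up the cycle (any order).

DFS with gray/black marking from CS230:
CS230 gray
  CS250 gray
    CS420 gray
      CS401 gray
        CS340 gray
          CS210 gray
            CS120 gray
              CS101 gray
              CS101 black
            CS120 black
            CS210→CS101: CS101 black — skip
          CS210 black
        CS340 black
        CS401→CS230: CS230 is gray → back edge
Back edge closes the cycle CS230 → CS250 → CS420 → CS401 → CS230; its vertices are {CS230, CS250, CS401, CS420}.

CS230, CS250, CS401, CS420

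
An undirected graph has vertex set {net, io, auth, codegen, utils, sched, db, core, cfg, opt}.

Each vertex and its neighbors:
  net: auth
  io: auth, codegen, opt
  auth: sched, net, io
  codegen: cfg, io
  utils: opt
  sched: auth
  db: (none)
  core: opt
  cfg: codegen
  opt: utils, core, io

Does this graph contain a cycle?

No

DFS, tracking each vertex's parent; an edge to a visited non-parent vertex closes a cycle.
Start from io:
visit io (parent –)
  visit auth (parent io)
    visit sched (parent auth)
      sched–auth: parent, skip
    visit net (parent auth)
      net–auth: parent, skip
    auth–io: parent, skip
  visit codegen (parent io)
    visit cfg (parent codegen)
      cfg–codegen: parent, skip
    codegen–io: parent, skip
  visit opt (parent io)
    visit utils (parent opt)
      utils–opt: parent, skip
    visit core (parent opt)
      core–opt: parent, skip
    opt–io: parent, skip
visit db (parent –)
No non-parent visited neighbor found — the graph is a forest.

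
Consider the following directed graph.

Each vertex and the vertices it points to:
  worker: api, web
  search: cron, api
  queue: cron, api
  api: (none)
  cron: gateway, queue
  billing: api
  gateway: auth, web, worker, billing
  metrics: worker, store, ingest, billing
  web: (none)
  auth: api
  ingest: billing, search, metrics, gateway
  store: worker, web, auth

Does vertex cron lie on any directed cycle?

cron is on a cycle iff cron can reach itself via ≥1 edge.
cron → queue → cron — yes.

Yes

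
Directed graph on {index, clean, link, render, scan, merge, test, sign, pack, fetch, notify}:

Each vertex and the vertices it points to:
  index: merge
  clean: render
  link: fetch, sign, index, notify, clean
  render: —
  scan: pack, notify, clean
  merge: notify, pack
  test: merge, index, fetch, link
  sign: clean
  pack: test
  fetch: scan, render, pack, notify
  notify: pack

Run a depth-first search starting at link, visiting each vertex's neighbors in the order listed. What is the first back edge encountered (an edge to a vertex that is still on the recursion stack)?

DFS from link (visiting each vertex's neighbors in the order listed); mark gray on enter, black on exit:
link gray
  fetch gray
    scan gray
      pack gray
        test gray
          merge gray
            notify gray
              notify→pack: pack is gray → back edge
First back edge: notify → pack.

notify→pack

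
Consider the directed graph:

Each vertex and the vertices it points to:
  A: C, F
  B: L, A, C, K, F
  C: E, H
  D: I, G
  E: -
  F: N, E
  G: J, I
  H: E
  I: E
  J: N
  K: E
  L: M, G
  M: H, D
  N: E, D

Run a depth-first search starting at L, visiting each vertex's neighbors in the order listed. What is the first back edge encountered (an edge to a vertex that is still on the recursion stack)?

N->D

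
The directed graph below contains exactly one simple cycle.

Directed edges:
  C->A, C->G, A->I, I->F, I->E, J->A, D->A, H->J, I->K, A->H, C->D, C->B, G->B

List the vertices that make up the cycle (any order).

A, H, J

DFS with gray/black marking from A:
A gray
  H gray
    J gray
      J→A: A is gray → back edge
Back edge closes the cycle A → H → J → A; its vertices are {A, H, J}.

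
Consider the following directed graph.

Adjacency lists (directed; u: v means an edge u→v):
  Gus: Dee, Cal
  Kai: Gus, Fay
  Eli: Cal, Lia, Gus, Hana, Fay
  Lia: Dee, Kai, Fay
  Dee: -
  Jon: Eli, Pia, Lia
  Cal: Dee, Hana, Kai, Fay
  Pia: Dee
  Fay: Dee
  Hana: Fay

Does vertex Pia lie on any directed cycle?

Pia lies on a cycle iff there is a path from Pia back to itself.
Exploring from Pia, it never reaches itself; equivalently, its strongly connected component is a singleton.

No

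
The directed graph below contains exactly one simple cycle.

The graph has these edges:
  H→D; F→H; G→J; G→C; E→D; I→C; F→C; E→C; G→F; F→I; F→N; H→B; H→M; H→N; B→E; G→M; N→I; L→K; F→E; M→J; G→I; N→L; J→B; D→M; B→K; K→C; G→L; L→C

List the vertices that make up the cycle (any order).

DFS with gray/black marking from B:
B gray
  K gray
    C gray
    C black
  K black
  E gray
    D gray
      M gray
        J gray
          J→B: B is gray → back edge
Back edge closes the cycle B → E → D → M → J → B; its vertices are {B, D, E, J, M}.

B, D, E, J, M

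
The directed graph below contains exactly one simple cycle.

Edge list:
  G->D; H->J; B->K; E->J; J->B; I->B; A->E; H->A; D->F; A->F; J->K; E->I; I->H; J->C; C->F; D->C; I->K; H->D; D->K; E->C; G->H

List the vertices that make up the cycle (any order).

DFS with gray/black marking from H:
H gray
  A gray
    F gray
    F black
    E gray
      C gray
        C→F: F black — skip
      C black
      I gray
        I→H: H is gray → back edge
Back edge closes the cycle H → A → E → I → H; its vertices are {A, E, H, I}.

A, E, H, I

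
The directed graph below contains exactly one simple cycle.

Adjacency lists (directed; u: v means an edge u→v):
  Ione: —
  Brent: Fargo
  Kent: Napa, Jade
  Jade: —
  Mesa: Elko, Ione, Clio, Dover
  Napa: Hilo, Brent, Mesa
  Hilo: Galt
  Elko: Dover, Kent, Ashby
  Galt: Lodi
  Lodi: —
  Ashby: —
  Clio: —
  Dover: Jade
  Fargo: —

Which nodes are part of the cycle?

Elko, Kent, Mesa, Napa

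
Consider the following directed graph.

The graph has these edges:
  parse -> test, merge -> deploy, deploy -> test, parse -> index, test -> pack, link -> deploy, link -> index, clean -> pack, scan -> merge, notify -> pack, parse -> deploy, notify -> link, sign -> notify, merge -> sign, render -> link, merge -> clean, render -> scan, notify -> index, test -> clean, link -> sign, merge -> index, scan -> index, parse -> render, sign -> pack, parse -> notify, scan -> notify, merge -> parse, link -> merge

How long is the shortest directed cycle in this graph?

For each vertex v, BFS finds the shortest path from v back to v.
The shortest such closed walk is link → sign → notify → link, length 3.

3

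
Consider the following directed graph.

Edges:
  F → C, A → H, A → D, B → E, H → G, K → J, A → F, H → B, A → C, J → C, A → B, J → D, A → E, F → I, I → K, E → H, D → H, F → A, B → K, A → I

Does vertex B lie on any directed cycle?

Yes

B is on a cycle iff B can reach itself via ≥1 edge.
B → E → H → B — yes.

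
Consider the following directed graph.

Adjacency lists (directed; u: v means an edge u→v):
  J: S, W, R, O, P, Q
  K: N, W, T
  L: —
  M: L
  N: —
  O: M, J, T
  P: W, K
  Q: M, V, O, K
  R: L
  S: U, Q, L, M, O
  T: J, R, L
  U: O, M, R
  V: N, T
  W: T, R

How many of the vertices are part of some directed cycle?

10

A vertex is on a directed cycle iff it belongs to a strongly connected component of size ≥ 2 (or has a self-loop).
The vertices on cycles are {J, K, O, P, Q, S, T, U, V, W} — 10 in total.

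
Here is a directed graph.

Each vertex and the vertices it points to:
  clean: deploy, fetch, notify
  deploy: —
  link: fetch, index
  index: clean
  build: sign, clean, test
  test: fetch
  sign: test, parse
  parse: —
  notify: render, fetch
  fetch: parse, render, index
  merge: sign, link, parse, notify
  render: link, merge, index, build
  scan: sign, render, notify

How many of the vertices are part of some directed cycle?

A vertex is on a directed cycle iff it belongs to a strongly connected component of size ≥ 2 (or has a self-loop).
The vertices on cycles are {link, sign, test, build, clean, fetch, index, merge, notify, render} — 10 in total.

10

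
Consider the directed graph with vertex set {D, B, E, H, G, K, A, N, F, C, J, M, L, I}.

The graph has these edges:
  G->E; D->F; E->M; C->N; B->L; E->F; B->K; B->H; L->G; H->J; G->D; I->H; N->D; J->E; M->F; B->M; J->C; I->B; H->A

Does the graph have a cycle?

DFS with white/gray/black marking, starting from C:
C gray
  N gray
    D gray
      F gray
      F black
    D black
  N black
C black
B gray
  H gray
    J gray
      E gray
        E→F: F black — skip
        M gray
          M→F: F black — skip
        M black
      E black
      J→C: C black — skip
    J black
    A gray
    A black
  H black
  L gray
    G gray
      G→D: D black — skip
      G→E: E black — skip
    G black
  L black
  K gray
  K black
  B→M: M black — skip
B black
I gray
  I→H: H black — skip
  I→B: B black — skip
I black
Every edge goes to a white or black vertex — no back edge, so the graph is acyclic.

No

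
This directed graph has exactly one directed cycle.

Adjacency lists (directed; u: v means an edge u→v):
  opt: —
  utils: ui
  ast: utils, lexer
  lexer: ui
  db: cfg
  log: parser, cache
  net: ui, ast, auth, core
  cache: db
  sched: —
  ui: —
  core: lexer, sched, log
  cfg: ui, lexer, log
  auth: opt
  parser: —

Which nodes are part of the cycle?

db, cfg, log, cache

DFS with gray/black marking from log:
log gray
  parser gray
  parser black
  cache gray
    db gray
      cfg gray
        ui gray
        ui black
        lexer gray
          lexer→ui: ui black — skip
        lexer black
        cfg→log: log is gray → back edge
Back edge closes the cycle log → cache → db → cfg → log; its vertices are {db, cfg, log, cache}.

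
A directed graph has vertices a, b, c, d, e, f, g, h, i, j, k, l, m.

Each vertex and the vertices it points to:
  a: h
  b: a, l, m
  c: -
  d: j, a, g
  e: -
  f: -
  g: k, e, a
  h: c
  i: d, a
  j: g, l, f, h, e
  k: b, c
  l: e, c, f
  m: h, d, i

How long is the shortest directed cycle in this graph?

5

For each vertex v, BFS finds the shortest path from v back to v.
The shortest such closed walk is k → b → m → d → g → k, length 5.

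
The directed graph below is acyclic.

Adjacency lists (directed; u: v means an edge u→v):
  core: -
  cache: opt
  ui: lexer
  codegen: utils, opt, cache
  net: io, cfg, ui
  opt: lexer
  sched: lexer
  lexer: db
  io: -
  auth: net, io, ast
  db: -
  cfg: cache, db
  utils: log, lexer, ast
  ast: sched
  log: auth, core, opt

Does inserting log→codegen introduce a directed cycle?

Yes

Adding log→codegen creates a cycle iff codegen can already reach log.
Path from codegen: codegen → utils → log.
So codegen → … → log → codegen is a cycle.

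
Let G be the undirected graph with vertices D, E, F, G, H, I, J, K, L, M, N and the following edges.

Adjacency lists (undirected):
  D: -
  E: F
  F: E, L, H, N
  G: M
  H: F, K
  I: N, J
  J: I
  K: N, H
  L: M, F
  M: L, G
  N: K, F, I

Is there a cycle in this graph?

DFS, tracking each vertex's parent; an edge to a visited non-parent vertex closes a cycle.
Start from H:
visit H (parent –)
  visit F (parent H)
    visit E (parent F)
      E–F: parent, skip
    visit L (parent F)
      visit M (parent L)
        M–L: parent, skip
        visit G (parent M)
          G–M: parent, skip
      L–F: parent, skip
    F–H: parent, skip
    visit N (parent F)
      visit K (parent N)
        K–N: parent, skip
        K–H: H visited and ≠ parent → cycle
Cycle: H – F – N – K – H.

Yes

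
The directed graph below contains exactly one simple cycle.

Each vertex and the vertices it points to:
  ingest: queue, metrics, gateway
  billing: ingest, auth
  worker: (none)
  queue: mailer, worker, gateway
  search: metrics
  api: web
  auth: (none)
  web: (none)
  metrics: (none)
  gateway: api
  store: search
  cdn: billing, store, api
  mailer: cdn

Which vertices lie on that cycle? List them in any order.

cdn, queue, ingest, mailer, billing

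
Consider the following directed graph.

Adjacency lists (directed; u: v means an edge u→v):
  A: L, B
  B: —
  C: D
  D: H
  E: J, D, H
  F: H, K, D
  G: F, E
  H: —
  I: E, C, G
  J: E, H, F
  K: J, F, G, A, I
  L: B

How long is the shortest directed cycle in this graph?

2

For each vertex v, BFS finds the shortest path from v back to v.
The shortest such closed walk is K → F → K, length 2.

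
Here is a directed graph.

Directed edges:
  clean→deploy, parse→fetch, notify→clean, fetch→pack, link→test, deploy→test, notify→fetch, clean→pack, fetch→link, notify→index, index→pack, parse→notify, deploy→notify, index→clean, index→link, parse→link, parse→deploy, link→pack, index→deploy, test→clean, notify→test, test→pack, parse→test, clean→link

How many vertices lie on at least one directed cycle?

7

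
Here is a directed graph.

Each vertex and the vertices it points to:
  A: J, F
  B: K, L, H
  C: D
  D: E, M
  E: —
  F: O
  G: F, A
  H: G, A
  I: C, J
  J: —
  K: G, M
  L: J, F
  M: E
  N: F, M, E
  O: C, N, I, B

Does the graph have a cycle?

Yes

DFS with white/gray/black marking, starting from B:
B gray
  K gray
    G gray
      F gray
        O gray
          C gray
            D gray
              E gray
              E black
              M gray
                M→E: E black — skip
              M black
            D black
          C black
          N gray
            N→F: F is gray → back edge
Back edge found, so a cycle exists: F → O → N → F.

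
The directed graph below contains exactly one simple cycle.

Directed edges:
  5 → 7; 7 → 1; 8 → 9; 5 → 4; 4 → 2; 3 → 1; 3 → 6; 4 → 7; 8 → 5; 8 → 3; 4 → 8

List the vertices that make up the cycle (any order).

4, 5, 8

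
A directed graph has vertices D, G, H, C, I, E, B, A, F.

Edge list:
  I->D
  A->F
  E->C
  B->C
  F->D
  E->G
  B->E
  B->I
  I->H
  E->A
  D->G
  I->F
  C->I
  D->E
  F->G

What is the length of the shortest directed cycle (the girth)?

For each vertex v, BFS finds the shortest path from v back to v.
The shortest such closed walk is C → I → D → E → C, length 4.

4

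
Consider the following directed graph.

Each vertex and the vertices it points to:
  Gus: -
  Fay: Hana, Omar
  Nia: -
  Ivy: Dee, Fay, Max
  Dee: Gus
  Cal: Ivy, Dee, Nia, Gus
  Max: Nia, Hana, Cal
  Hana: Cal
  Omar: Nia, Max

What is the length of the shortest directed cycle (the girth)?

3

For each vertex v, BFS finds the shortest path from v back to v.
The shortest such closed walk is Ivy → Max → Cal → Ivy, length 3.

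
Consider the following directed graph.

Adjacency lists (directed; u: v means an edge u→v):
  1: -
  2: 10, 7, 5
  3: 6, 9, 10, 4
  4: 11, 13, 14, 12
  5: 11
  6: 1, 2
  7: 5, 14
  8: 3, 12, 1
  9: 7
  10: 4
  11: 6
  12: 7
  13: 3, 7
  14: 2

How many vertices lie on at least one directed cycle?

12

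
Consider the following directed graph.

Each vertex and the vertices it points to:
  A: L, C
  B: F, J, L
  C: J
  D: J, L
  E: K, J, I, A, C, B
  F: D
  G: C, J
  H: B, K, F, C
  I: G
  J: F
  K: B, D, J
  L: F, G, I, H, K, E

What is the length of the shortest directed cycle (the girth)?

3

For each vertex v, BFS finds the shortest path from v back to v.
The shortest such closed walk is L → K → B → L, length 3.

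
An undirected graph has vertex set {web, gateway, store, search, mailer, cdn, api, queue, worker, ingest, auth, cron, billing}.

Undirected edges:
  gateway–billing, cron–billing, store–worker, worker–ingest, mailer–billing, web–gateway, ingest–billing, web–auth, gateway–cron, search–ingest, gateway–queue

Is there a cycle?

DFS, tracking each vertex's parent; an edge to a visited non-parent vertex closes a cycle.
Start from auth:
visit auth (parent –)
  visit web (parent auth)
    visit gateway (parent web)
      visit queue (parent gateway)
        queue–gateway: parent, skip
      visit cron (parent gateway)
        visit billing (parent cron)
          visit ingest (parent billing)
            visit search (parent ingest)
              search–ingest: parent, skip
            ingest–billing: parent, skip
            visit worker (parent ingest)
              worker–ingest: parent, skip
              visit store (parent worker)
                store–worker: parent, skip
          billing–gateway: gateway visited and ≠ parent → cycle
Cycle: gateway – cron – billing – gateway.

Yes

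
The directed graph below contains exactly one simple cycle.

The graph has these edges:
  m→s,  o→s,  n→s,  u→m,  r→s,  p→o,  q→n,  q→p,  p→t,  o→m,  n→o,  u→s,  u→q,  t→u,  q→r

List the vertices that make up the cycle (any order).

DFS with gray/black marking from q:
q gray
  p gray
    t gray
      u gray
        s gray
        s black
        u→q: q is gray → back edge
Back edge closes the cycle q → p → t → u → q; its vertices are {p, q, t, u}.

p, q, t, u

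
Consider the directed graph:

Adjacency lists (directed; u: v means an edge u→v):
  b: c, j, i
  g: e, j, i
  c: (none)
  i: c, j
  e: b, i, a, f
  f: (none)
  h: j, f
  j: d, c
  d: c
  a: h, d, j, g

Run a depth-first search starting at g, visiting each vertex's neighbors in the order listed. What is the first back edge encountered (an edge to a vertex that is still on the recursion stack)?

DFS from g (visiting each vertex's neighbors in the order listed); mark gray on enter, black on exit:
g gray
  e gray
    b gray
      c gray
      c black
      j gray
        d gray
          d→c: c black — skip
        d black
        j→c: c black — skip
      j black
      i gray
        i→c: c black — skip
        i→j: j black — skip
      i black
    b black
    e→i: i black — skip
    a gray
      h gray
        h→j: j black — skip
        f gray
        f black
      h black
      a→d: d black — skip
      a→j: j black — skip
      a→g: g is gray → back edge
First back edge: a → g.

a→g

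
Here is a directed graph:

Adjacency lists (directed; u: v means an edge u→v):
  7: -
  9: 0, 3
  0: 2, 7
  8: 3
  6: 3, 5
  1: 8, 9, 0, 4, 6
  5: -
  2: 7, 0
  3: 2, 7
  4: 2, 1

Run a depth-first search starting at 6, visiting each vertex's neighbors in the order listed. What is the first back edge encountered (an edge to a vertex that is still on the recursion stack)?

0->2

DFS from 6 (visiting each vertex's neighbors in the order listed); mark gray on enter, black on exit:
6 gray
  3 gray
    2 gray
      7 gray
      7 black
      0 gray
        0→2: 2 is gray → back edge
First back edge: 0 → 2.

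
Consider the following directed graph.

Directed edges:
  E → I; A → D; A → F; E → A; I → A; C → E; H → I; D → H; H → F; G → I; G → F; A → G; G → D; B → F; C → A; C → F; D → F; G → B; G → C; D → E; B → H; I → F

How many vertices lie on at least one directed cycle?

A vertex is on a directed cycle iff it belongs to a strongly connected component of size ≥ 2 (or has a self-loop).
The vertices on cycles are {A, B, C, D, E, G, H, I} — 8 in total.

8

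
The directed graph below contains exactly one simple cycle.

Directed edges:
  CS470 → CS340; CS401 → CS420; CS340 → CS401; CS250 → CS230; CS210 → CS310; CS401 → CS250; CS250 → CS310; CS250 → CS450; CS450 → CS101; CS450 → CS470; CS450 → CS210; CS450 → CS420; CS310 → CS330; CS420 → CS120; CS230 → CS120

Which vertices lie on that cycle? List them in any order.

CS250, CS340, CS401, CS450, CS470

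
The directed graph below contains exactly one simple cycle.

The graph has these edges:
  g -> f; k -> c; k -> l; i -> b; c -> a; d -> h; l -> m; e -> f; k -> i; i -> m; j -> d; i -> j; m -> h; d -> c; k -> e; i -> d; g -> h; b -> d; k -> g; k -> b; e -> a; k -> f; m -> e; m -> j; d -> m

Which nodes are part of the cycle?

d, j, m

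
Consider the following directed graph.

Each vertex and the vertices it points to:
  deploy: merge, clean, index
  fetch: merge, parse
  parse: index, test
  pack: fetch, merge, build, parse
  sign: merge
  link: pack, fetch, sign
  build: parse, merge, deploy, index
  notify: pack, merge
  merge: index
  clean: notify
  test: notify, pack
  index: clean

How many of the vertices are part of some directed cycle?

10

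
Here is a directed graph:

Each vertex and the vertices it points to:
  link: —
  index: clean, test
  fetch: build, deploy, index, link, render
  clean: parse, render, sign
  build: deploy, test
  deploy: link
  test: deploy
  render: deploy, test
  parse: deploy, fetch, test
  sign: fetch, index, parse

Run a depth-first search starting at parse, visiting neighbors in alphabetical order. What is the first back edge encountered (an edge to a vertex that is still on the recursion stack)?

clean->parse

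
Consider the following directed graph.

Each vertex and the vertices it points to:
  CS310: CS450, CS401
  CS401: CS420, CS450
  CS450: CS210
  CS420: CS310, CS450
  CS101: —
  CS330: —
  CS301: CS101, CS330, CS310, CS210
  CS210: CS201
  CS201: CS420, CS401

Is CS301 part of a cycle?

No

CS301 lies on a cycle iff there is a path from CS301 back to itself.
Exploring from CS301, it never reaches itself; equivalently, its strongly connected component is a singleton.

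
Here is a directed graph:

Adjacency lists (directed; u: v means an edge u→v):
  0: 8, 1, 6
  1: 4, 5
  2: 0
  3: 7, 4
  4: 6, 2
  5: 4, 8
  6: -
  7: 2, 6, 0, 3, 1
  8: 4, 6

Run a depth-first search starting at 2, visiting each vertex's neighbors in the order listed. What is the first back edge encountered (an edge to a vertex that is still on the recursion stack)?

DFS from 2 (visiting each vertex's neighbors in the order listed); mark gray on enter, black on exit:
2 gray
  0 gray
    8 gray
      4 gray
        6 gray
        6 black
        4→2: 2 is gray → back edge
First back edge: 4 → 2.

4->2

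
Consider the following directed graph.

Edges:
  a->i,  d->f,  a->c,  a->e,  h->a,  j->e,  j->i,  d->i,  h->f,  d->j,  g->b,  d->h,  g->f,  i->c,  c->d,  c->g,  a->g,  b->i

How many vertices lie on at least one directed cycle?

8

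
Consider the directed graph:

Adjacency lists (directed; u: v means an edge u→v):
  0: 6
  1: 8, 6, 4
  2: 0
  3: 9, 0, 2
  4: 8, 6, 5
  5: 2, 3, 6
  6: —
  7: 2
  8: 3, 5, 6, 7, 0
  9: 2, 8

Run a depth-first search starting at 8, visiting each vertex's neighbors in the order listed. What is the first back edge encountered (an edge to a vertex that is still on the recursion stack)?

DFS from 8 (visiting each vertex's neighbors in the order listed); mark gray on enter, black on exit:
8 gray
  3 gray
    9 gray
      2 gray
        0 gray
          6 gray
          6 black
        0 black
      2 black
      9→8: 8 is gray → back edge
First back edge: 9 → 8.

9→8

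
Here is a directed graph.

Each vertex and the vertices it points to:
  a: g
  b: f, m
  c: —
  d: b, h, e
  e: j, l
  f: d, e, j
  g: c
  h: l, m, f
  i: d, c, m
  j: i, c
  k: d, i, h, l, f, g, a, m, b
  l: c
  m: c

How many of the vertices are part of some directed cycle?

A vertex is on a directed cycle iff it belongs to a strongly connected component of size ≥ 2 (or has a self-loop).
The vertices on cycles are {b, d, e, f, h, i, j} — 7 in total.

7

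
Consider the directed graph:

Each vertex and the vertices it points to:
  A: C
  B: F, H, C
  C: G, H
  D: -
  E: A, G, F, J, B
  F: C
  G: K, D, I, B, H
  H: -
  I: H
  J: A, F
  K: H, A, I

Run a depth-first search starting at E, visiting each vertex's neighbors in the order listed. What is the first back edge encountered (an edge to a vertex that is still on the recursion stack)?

DFS from E (visiting each vertex's neighbors in the order listed); mark gray on enter, black on exit:
E gray
  A gray
    C gray
      G gray
        K gray
          H gray
          H black
          K→A: A is gray → back edge
First back edge: K → A.

K→A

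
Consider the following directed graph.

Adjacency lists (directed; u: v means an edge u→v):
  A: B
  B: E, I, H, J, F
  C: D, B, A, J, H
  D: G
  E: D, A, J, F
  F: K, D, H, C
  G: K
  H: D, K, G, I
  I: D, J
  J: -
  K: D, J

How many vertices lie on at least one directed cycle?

A vertex is on a directed cycle iff it belongs to a strongly connected component of size ≥ 2 (or has a self-loop).
The vertices on cycles are {A, B, C, D, E, F, G, K} — 8 in total.

8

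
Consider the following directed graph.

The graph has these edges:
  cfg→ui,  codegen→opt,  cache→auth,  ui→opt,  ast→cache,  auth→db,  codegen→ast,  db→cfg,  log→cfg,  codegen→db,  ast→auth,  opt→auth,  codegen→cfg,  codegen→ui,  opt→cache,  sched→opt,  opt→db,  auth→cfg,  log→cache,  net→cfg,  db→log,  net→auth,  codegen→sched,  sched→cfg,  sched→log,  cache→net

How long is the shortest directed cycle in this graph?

For each vertex v, BFS finds the shortest path from v back to v.
The shortest such closed walk is log → cache → auth → db → log, length 4.

4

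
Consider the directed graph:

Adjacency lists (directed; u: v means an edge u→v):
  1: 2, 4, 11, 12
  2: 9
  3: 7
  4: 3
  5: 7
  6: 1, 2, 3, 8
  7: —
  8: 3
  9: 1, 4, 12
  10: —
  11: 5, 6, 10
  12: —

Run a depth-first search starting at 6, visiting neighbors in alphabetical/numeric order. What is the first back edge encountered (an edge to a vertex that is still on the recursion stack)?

DFS from 6 (visiting neighbors in alphabetical/numeric order); mark gray on enter, black on exit:
6 gray
  1 gray
    2 gray
      9 gray
        9→1: 1 is gray → back edge
First back edge: 9 → 1.

9->1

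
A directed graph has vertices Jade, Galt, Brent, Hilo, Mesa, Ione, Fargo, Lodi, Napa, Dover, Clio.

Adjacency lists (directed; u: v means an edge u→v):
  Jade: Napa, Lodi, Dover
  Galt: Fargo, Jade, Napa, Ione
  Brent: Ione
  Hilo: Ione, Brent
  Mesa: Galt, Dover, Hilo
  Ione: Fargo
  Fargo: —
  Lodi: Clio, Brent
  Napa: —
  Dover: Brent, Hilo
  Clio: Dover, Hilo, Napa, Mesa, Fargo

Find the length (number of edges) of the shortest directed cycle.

5

For each vertex v, BFS finds the shortest path from v back to v.
The shortest such closed walk is Clio → Mesa → Galt → Jade → Lodi → Clio, length 5.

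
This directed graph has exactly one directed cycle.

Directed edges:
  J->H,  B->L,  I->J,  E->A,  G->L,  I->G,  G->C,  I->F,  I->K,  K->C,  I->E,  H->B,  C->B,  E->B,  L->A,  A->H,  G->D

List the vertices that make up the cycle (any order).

A, B, H, L

DFS with gray/black marking from A:
A gray
  H gray
    B gray
      L gray
        L→A: A is gray → back edge
Back edge closes the cycle A → H → B → L → A; its vertices are {A, B, H, L}.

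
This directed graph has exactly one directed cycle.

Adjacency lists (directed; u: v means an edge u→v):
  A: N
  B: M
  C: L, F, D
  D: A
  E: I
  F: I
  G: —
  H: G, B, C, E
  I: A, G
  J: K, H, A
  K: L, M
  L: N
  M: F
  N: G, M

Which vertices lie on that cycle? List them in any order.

A, F, I, M, N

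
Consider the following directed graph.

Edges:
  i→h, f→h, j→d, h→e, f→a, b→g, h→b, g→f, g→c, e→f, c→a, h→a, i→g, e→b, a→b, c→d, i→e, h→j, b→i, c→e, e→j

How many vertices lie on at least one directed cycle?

A vertex is on a directed cycle iff it belongs to a strongly connected component of size ≥ 2 (or has a self-loop).
The vertices on cycles are {a, b, c, e, f, g, h, i} — 8 in total.

8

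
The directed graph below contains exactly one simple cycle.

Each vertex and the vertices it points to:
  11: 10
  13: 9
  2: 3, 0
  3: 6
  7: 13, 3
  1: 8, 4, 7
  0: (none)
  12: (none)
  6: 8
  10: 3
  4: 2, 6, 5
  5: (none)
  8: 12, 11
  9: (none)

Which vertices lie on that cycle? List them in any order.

DFS with gray/black marking from 8:
8 gray
  12 gray
  12 black
  11 gray
    10 gray
      3 gray
        6 gray
          6→8: 8 is gray → back edge
Back edge closes the cycle 8 → 11 → 10 → 3 → 6 → 8; its vertices are {3, 6, 8, 10, 11}.

3, 6, 8, 10, 11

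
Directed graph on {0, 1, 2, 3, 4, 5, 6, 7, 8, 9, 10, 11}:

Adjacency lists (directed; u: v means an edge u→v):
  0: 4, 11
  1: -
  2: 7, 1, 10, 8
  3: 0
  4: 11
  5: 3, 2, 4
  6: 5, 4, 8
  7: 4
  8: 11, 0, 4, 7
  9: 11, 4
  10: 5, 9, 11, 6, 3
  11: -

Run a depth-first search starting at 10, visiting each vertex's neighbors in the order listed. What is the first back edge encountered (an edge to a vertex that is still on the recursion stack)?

2->10

DFS from 10 (visiting each vertex's neighbors in the order listed); mark gray on enter, black on exit:
10 gray
  5 gray
    3 gray
      0 gray
        4 gray
          11 gray
          11 black
        4 black
        0→11: 11 black — skip
      0 black
    3 black
    2 gray
      7 gray
        7→4: 4 black — skip
      7 black
      1 gray
      1 black
      2→10: 10 is gray → back edge
First back edge: 2 → 10.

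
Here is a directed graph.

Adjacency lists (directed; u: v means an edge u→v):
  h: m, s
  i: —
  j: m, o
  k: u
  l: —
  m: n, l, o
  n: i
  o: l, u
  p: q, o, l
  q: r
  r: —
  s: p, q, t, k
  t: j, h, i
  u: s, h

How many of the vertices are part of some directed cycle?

9

A vertex is on a directed cycle iff it belongs to a strongly connected component of size ≥ 2 (or has a self-loop).
The vertices on cycles are {h, j, k, m, o, p, s, t, u} — 9 in total.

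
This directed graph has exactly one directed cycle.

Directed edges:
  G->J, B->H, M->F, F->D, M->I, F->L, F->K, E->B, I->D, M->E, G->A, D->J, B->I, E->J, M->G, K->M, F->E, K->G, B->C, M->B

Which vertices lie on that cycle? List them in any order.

DFS with gray/black marking from M:
M gray
  E gray
    B gray
      C gray
      C black
      I gray
        D gray
          J gray
          J black
        D black
      I black
      H gray
      H black
    B black
    E→J: J black — skip
  E black
  M→B: B black — skip
  G gray
    G→J: J black — skip
    A gray
    A black
  G black
  F gray
    K gray
      K→G: G black — skip
      K→M: M is gray → back edge
Back edge closes the cycle M → F → K → M; its vertices are {F, K, M}.

F, K, M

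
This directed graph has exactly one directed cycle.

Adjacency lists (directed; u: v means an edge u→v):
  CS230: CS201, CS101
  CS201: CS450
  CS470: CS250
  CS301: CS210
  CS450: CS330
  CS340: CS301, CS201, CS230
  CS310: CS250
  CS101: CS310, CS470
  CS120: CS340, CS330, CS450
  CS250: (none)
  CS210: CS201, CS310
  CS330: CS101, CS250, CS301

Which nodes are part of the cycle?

CS201, CS210, CS301, CS330, CS450

DFS with gray/black marking from CS450:
CS450 gray
  CS330 gray
    CS101 gray
      CS310 gray
        CS250 gray
        CS250 black
      CS310 black
      CS470 gray
        CS470→CS250: CS250 black — skip
      CS470 black
    CS101 black
    CS330→CS250: CS250 black — skip
    CS301 gray
      CS210 gray
        CS201 gray
          CS201→CS450: CS450 is gray → back edge
Back edge closes the cycle CS450 → CS330 → CS301 → CS210 → CS201 → CS450; its vertices are {CS201, CS210, CS301, CS330, CS450}.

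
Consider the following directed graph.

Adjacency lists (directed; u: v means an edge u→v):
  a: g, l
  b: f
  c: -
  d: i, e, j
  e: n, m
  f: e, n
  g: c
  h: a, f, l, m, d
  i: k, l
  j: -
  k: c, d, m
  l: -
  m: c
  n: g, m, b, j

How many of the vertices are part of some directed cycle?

A vertex is on a directed cycle iff it belongs to a strongly connected component of size ≥ 2 (or has a self-loop).
The vertices on cycles are {b, d, e, f, i, k, n} — 7 in total.

7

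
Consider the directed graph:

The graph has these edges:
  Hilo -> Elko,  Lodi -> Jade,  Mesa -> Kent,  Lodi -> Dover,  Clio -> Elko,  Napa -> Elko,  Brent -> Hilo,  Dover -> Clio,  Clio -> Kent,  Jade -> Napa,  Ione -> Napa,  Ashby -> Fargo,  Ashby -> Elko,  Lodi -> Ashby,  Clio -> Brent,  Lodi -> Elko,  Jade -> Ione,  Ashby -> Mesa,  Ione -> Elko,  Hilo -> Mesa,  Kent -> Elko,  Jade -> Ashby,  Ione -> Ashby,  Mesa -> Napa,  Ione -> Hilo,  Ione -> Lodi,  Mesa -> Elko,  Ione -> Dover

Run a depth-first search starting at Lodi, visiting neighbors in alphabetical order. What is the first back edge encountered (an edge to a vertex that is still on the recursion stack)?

DFS from Lodi (visiting neighbors in alphabetical order); mark gray on enter, black on exit:
Lodi gray
  Ashby gray
    Elko gray
    Elko black
    Fargo gray
    Fargo black
    Mesa gray
      Mesa→Elko: Elko black — skip
      Kent gray
        Kent→Elko: Elko black — skip
      Kent black
      Napa gray
        Napa→Elko: Elko black — skip
      Napa black
    Mesa black
  Ashby black
  Dover gray
    Clio gray
      Brent gray
        Hilo gray
          Hilo→Elko: Elko black — skip
          Hilo→Mesa: Mesa black — skip
        Hilo black
      Brent black
      Clio→Elko: Elko black — skip
      Clio→Kent: Kent black — skip
    Clio black
  Dover black
  Lodi→Elko: Elko black — skip
  Jade gray
    Jade→Ashby: Ashby black — skip
    Ione gray
      Ione→Ashby: Ashby black — skip
      Ione→Dover: Dover black — skip
      Ione→Elko: Elko black — skip
      Ione→Hilo: Hilo black — skip
      Ione→Lodi: Lodi is gray → back edge
First back edge: Ione → Lodi.

Ione→Lodi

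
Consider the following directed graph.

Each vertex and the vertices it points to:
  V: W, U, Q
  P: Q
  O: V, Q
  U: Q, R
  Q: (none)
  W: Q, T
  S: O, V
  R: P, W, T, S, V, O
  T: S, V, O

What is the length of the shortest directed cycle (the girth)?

3

For each vertex v, BFS finds the shortest path from v back to v.
The shortest such closed walk is R → V → U → R, length 3.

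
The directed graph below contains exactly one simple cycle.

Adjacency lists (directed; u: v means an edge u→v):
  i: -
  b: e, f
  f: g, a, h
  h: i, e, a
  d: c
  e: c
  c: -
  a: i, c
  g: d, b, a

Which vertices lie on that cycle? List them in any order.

DFS with gray/black marking from f:
f gray
  g gray
    d gray
      c gray
      c black
    d black
    b gray
      e gray
        e→c: c black — skip
      e black
      b→f: f is gray → back edge
Back edge closes the cycle f → g → b → f; its vertices are {b, f, g}.

b, f, g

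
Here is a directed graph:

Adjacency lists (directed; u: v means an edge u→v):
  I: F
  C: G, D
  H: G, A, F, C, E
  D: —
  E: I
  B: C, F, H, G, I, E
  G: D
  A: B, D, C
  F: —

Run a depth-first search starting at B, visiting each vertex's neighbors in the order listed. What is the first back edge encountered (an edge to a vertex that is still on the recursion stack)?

DFS from B (visiting each vertex's neighbors in the order listed); mark gray on enter, black on exit:
B gray
  C gray
    G gray
      D gray
      D black
    G black
    C→D: D black — skip
  C black
  F gray
  F black
  H gray
    H→G: G black — skip
    A gray
      A→B: B is gray → back edge
First back edge: A → B.

A->B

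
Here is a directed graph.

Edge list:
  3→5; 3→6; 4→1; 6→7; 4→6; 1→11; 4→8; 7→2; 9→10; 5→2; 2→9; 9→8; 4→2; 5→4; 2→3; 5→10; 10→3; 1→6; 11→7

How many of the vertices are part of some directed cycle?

A vertex is on a directed cycle iff it belongs to a strongly connected component of size ≥ 2 (or has a self-loop).
The vertices on cycles are {1, 2, 3, 4, 5, 6, 7, 9, 10, 11} — 10 in total.

10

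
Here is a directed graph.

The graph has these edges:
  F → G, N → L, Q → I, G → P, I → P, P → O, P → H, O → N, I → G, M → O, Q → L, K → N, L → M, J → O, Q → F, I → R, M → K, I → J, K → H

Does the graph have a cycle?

DFS with white/gray/black marking, starting from K:
K gray
  H gray
  H black
  N gray
    L gray
      M gray
        M→K: K is gray → back edge
Back edge found, so a cycle exists: K → N → L → M → K.

Yes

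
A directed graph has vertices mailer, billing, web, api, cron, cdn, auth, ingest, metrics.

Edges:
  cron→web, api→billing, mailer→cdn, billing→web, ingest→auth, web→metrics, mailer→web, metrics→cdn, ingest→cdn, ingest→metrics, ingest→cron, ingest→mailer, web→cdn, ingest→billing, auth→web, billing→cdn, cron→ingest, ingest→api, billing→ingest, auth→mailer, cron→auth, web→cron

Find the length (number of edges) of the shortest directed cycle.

2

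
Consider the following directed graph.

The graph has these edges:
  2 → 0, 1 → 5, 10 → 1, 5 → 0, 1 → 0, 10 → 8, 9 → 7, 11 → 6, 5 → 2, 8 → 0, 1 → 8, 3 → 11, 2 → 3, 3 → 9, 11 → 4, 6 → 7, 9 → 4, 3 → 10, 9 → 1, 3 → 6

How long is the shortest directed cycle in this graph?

For each vertex v, BFS finds the shortest path from v back to v.
The shortest such closed walk is 2 → 3 → 9 → 1 → 5 → 2, length 5.

5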